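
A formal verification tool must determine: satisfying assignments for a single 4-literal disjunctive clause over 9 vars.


Step 1: Total=2^9=512
Step 2: Unsat when all 4 false: 2^5=32
Step 3: Sat=512-32=480

480


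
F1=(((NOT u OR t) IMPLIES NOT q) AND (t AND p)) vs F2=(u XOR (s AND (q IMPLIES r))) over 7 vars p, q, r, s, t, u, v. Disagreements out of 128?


F1 = (((NOT u OR t) IMPLIES NOT q) AND (t AND p))
F2 = (u XOR (s AND (q IMPLIES r)))
Evaluate both on each of 128 rows (bits = p,q,r,s,t,u,v):
  row 0 [0000000]: F1=0 F2=0 -> 0
  row 1 [0000001]: F1=0 F2=0 -> 0
  row 2 [0000010]: F1=0 F2=1 (differ) -> 1
  row 3 [0000011]: F1=0 F2=1 (differ) -> 1
  row 4 [0000100]: F1=0 F2=0 -> 0
  (every remaining row is evaluated the same way; all 128 results are listed next)
Full result column, 8 rows per line (p,q,r,s fixed per line; t,u,v runs 000..111 left to right):
  rows 0-7 [p,q,r,s=0000]: 00110011  (ones: 4)
  rows 8-15 [p,q,r,s=0001]: 11001100  (ones: 4)
  rows 16-23 [p,q,r,s=0010]: 00110011  (ones: 4)
  rows 24-31 [p,q,r,s=0011]: 11001100  (ones: 4)
  rows 32-39 [p,q,r,s=0100]: 00110011  (ones: 4)
  rows 40-47 [p,q,r,s=0101]: 00110011  (ones: 4)
  rows 48-55 [p,q,r,s=0110]: 00110011  (ones: 4)
  rows 56-63 [p,q,r,s=0111]: 11001100  (ones: 4)
  rows 64-71 [p,q,r,s=1000]: 00111100  (ones: 4)
  rows 72-79 [p,q,r,s=1001]: 11000011  (ones: 4)
  rows 80-87 [p,q,r,s=1010]: 00111100  (ones: 4)
  rows 88-95 [p,q,r,s=1011]: 11000011  (ones: 4)
  rows 96-103 [p,q,r,s=1100]: 00110011  (ones: 4)
  rows 104-111 [p,q,r,s=1101]: 00110011  (ones: 4)
  rows 112-119 [p,q,r,s=1110]: 00110011  (ones: 4)
  rows 120-127 [p,q,r,s=1111]: 11001100  (ones: 4)
Disagreements = 4+4+4+4+4+4+4+4+4+4+4+4+4+4+4+4 = 64

64


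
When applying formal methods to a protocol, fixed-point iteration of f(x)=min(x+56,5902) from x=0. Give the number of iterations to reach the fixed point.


Step 1: x=0, cap=5902, increment=56
Step 2: x grows by 56 each step until capped at 5902; fixed point is x=5902
Step 3: iterations = ceil(5902/56) = 106

106


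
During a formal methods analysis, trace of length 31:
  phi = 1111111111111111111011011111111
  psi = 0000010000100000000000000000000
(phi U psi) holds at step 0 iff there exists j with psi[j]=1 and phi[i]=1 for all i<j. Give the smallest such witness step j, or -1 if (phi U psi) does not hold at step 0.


(phi U psi) at 0: need smallest j with psi[j]=1 and phi[i]=1 for all i in [0,j).
Scan from step 0:
  step 0: phi=1, psi=0 -> continue
  step 1: phi=1, psi=0 -> continue
  step 2: phi=1, psi=0 -> continue
  step 3: phi=1, psi=0 -> continue
  step 5: psi=1 and phi held for [0,5) -> witness found
Witness step = 5

5


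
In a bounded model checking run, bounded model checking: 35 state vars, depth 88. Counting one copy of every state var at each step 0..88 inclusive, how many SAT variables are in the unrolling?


BMC unrolls to depth k, creating one copy of each state var for steps 0..k.
Step count = 88 + 1 = 89 (steps 0 through 88)
Vars per step = 35
Total = 35 * 89 = 3115

3115


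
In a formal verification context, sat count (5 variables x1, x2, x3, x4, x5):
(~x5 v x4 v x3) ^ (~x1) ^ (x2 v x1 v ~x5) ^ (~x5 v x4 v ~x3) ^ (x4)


CNF with 5 clauses over 5 vars (32 assignments).
An assignment satisfies CNF iff every clause has >=1 true literal.
Check each row (bits = x1,x2,x3,x4,x5; clause T/F shown):
  row 0 [00000]: clauses=TTTTF -> 0
  row 1 [00001]: clauses=FTFTF -> 0
  row 2 [00010]: clauses=TTTTT -> 1
  row 3 [00011]: clauses=TTFTT -> 0
  row 4 [00100]: clauses=TTTTF -> 0
  row 5 [00101]: clauses=TTFFF -> 0
  row 6 [00110]: clauses=TTTTT -> 1
  row 7 [00111]: clauses=TTFTT -> 0
  row 8 [01000]: clauses=TTTTF -> 0
  row 9 [01001]: clauses=FTTTF -> 0
  row 10 [01010]: clauses=TTTTT -> 1
  row 11 [01011]: clauses=TTTTT -> 1
  row 12 [01100]: clauses=TTTTF -> 0
  row 13 [01101]: clauses=TTTFF -> 0
  row 14 [01110]: clauses=TTTTT -> 1
  row 15 [01111]: clauses=TTTTT -> 1
  row 16 [10000]: clauses=TFTTF -> 0
  row 17 [10001]: clauses=FFTTF -> 0
  row 18 [10010]: clauses=TFTTT -> 0
  row 19 [10011]: clauses=TFTTT -> 0
  row 20 [10100]: clauses=TFTTF -> 0
  row 21 [10101]: clauses=TFTFF -> 0
  row 22 [10110]: clauses=TFTTT -> 0
  row 23 [10111]: clauses=TFTTT -> 0
  row 24 [11000]: clauses=TFTTF -> 0
  row 25 [11001]: clauses=FFTTF -> 0
  row 26 [11010]: clauses=TFTTT -> 0
  row 27 [11011]: clauses=TFTTT -> 0
  row 28 [11100]: clauses=TFTTF -> 0
  row 29 [11101]: clauses=TFTFF -> 0
  row 30 [11110]: clauses=TFTTT -> 0
  row 31 [11111]: clauses=TFTTT -> 0
Full result column, 8 rows per line (x1,x2 fixed per line; x3,x4,x5 runs 000..111 left to right):
  rows 0-7 [x1,x2=00]: 00100010  (ones: 2)
  rows 8-15 [x1,x2=01]: 00110011  (ones: 4)
  rows 16-23 [x1,x2=10]: 00000000  (ones: 0)
  rows 24-31 [x1,x2=11]: 00000000  (ones: 0)
Satisfying assignments = 2+4+0+0 = 6

6


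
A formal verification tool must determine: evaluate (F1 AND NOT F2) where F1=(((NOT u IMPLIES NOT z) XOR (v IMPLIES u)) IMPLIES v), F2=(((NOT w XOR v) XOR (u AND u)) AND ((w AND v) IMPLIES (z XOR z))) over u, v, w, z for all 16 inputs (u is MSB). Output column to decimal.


F1 = (((NOT u IMPLIES NOT z) XOR (v IMPLIES u)) IMPLIES v)
F2 = (((NOT w XOR v) XOR (u AND u)) AND ((w AND v) IMPLIES (z XOR z)))
Counterexample to F1=>F2 is where F1=1 and F2=0.
Evaluate each row (bits = u,v,w,z, MSB first):
  row 0 [0000]: F1=1 F2=1 -> F1&~F2 -> 0
  row 1 [0001]: F1=0 F2=1 -> F1&~F2 -> 0
  row 2 [0010]: F1=1 F2=0 -> F1&~F2 -> 1
  row 3 [0011]: F1=0 F2=0 -> F1&~F2 -> 0
  row 4 [0100]: F1=1 F2=0 -> F1&~F2 -> 1
  row 5 [0101]: F1=1 F2=0 -> F1&~F2 -> 1
  row 6 [0110]: F1=1 F2=0 -> F1&~F2 -> 1
  row 7 [0111]: F1=1 F2=0 -> F1&~F2 -> 1
  row 8 [1000]: F1=1 F2=0 -> F1&~F2 -> 1
  row 9 [1001]: F1=1 F2=0 -> F1&~F2 -> 1
  row 10 [1010]: F1=1 F2=1 -> F1&~F2 -> 0
  row 11 [1011]: F1=1 F2=1 -> F1&~F2 -> 0
  row 12 [1100]: F1=1 F2=1 -> F1&~F2 -> 0
  row 13 [1101]: F1=1 F2=1 -> F1&~F2 -> 0
  row 14 [1110]: F1=1 F2=0 -> F1&~F2 -> 1
  row 15 [1111]: F1=1 F2=0 -> F1&~F2 -> 1
Full result column, 4 rows per line (u,v fixed per line; w,z runs 00..11 left to right):
  rows 0-3 [u,v=00]: 0010  = hex 2
  rows 4-7 [u,v=01]: 1111  = hex F
  rows 8-11 [u,v=10]: 1100  = hex C
  rows 12-15 [u,v=11]: 0011  = hex 3
Counterexample vector (row 0 .. row 15) = 0010111111000011
Output column grouped in 4s = 0010 1111 1100 0011 = 0x2FC3
Convert to decimal digit by digit (value = value*16 + digit):
  2 -> 2
  2*16 + 15 (F) = 47
  47*16 + 12 (C) = 764
  764*16 + 3 = 12227
Decimal = 12227

12227


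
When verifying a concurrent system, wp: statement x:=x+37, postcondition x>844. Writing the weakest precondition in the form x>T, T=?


Formula: wp(x:=E, P) = P[E/x] (substitute E for x in postcondition)
Step 1: Postcondition: x>844
Step 2: Substitute x+37 for x: x+37>844
Step 3: Solve for x: x > 844-37 = 807

807


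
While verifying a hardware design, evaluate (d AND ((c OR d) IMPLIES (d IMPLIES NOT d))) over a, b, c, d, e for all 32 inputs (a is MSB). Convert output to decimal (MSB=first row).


Formula: (d AND ((c OR d) IMPLIES (d IMPLIES NOT d))) over a, b, c, d, e (32 rows)
Evaluate each row (bits = a,b,c,d,e, MSB first):
  row 0 [00000]: (0 AND ((0 OR 0) IMPLIES (0 IMPLIES NOT 0))) -> 0
  row 1 [00001]: (0 AND ((0 OR 0) IMPLIES (0 IMPLIES NOT 0))) -> 0
  row 2 [00010]: (1 AND ((0 OR 1) IMPLIES (1 IMPLIES NOT 1))) -> 0
  row 3 [00011]: (1 AND ((0 OR 1) IMPLIES (1 IMPLIES NOT 1))) -> 0
  row 4 [00100]: (0 AND ((1 OR 0) IMPLIES (0 IMPLIES NOT 0))) -> 0
  row 5 [00101]: (0 AND ((1 OR 0) IMPLIES (0 IMPLIES NOT 0))) -> 0
  row 6 [00110]: (1 AND ((1 OR 1) IMPLIES (1 IMPLIES NOT 1))) -> 0
  row 7 [00111]: (1 AND ((1 OR 1) IMPLIES (1 IMPLIES NOT 1))) -> 0
  row 8 [01000]: (0 AND ((0 OR 0) IMPLIES (0 IMPLIES NOT 0))) -> 0
  row 9 [01001]: (0 AND ((0 OR 0) IMPLIES (0 IMPLIES NOT 0))) -> 0
  row 10 [01010]: (1 AND ((0 OR 1) IMPLIES (1 IMPLIES NOT 1))) -> 0
  row 11 [01011]: (1 AND ((0 OR 1) IMPLIES (1 IMPLIES NOT 1))) -> 0
  row 12 [01100]: (0 AND ((1 OR 0) IMPLIES (0 IMPLIES NOT 0))) -> 0
  row 13 [01101]: (0 AND ((1 OR 0) IMPLIES (0 IMPLIES NOT 0))) -> 0
  row 14 [01110]: (1 AND ((1 OR 1) IMPLIES (1 IMPLIES NOT 1))) -> 0
  row 15 [01111]: (1 AND ((1 OR 1) IMPLIES (1 IMPLIES NOT 1))) -> 0
  row 16 [10000]: (0 AND ((0 OR 0) IMPLIES (0 IMPLIES NOT 0))) -> 0
  row 17 [10001]: (0 AND ((0 OR 0) IMPLIES (0 IMPLIES NOT 0))) -> 0
  row 18 [10010]: (1 AND ((0 OR 1) IMPLIES (1 IMPLIES NOT 1))) -> 0
  row 19 [10011]: (1 AND ((0 OR 1) IMPLIES (1 IMPLIES NOT 1))) -> 0
  row 20 [10100]: (0 AND ((1 OR 0) IMPLIES (0 IMPLIES NOT 0))) -> 0
  row 21 [10101]: (0 AND ((1 OR 0) IMPLIES (0 IMPLIES NOT 0))) -> 0
  row 22 [10110]: (1 AND ((1 OR 1) IMPLIES (1 IMPLIES NOT 1))) -> 0
  row 23 [10111]: (1 AND ((1 OR 1) IMPLIES (1 IMPLIES NOT 1))) -> 0
  row 24 [11000]: (0 AND ((0 OR 0) IMPLIES (0 IMPLIES NOT 0))) -> 0
  row 25 [11001]: (0 AND ((0 OR 0) IMPLIES (0 IMPLIES NOT 0))) -> 0
  row 26 [11010]: (1 AND ((0 OR 1) IMPLIES (1 IMPLIES NOT 1))) -> 0
  row 27 [11011]: (1 AND ((0 OR 1) IMPLIES (1 IMPLIES NOT 1))) -> 0
  row 28 [11100]: (0 AND ((1 OR 0) IMPLIES (0 IMPLIES NOT 0))) -> 0
  row 29 [11101]: (0 AND ((1 OR 0) IMPLIES (0 IMPLIES NOT 0))) -> 0
  row 30 [11110]: (1 AND ((1 OR 1) IMPLIES (1 IMPLIES NOT 1))) -> 0
  row 31 [11111]: (1 AND ((1 OR 1) IMPLIES (1 IMPLIES NOT 1))) -> 0
Full result column, 4 rows per line (a,b,c fixed per line; d,e runs 00..11 left to right):
  rows 0-3 [a,b,c=000]: 0000  = hex 0
  rows 4-7 [a,b,c=001]: 0000  = hex 0
  rows 8-11 [a,b,c=010]: 0000  = hex 0
  rows 12-15 [a,b,c=011]: 0000  = hex 0
  rows 16-19 [a,b,c=100]: 0000  = hex 0
  rows 20-23 [a,b,c=101]: 0000  = hex 0
  rows 24-27 [a,b,c=110]: 0000  = hex 0
  rows 28-31 [a,b,c=111]: 0000  = hex 0
Output column (row 0 .. row 31) = 00000000000000000000000000000000
Output column grouped in 4s = 0000 0000 0000 0000 0000 0000 0000 0000 = 0x00000000
Convert to decimal digit by digit (value = value*16 + digit):
  0 -> 0
  0*16 + 0 = 0
  0*16 + 0 = 0
  0*16 + 0 = 0
  0*16 + 0 = 0
  0*16 + 0 = 0
  0*16 + 0 = 0
  0*16 + 0 = 0
Decimal = 0

0


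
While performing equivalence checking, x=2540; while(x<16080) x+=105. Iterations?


Step 1: x goes from 2540 toward 16080 by 105; the body runs while x<16080, so iterations = ceil((bound-start)/step)
Step 2: Distance=13540
Step 3: ceil(13540/105)=129

129


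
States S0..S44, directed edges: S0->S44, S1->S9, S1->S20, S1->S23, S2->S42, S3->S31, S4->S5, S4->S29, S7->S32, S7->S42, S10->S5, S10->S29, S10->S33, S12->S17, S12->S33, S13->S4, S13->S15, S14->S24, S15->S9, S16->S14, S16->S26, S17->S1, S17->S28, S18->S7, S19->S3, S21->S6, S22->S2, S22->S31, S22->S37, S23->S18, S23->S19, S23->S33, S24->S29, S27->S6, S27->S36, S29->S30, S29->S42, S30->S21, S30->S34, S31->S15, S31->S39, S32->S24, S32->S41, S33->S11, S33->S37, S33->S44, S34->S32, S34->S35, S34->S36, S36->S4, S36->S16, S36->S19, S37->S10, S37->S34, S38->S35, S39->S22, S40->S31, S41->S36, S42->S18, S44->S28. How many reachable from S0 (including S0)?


BFS from S0:
  layer 0: {S0}
  layer 1: {S44}
  layer 2: {S28}
Reachable set: {S0, S28, S44}
Count = 3

3


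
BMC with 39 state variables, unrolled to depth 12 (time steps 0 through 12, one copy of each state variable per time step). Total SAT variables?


BMC unrolls to depth k, creating one copy of each state var for steps 0..k.
Step count = 12 + 1 = 13 (steps 0 through 12)
Vars per step = 39
Total = 39 * 13 = 507

507


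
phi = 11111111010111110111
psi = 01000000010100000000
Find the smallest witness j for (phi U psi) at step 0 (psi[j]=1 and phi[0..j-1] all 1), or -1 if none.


(phi U psi) at 0: need smallest j with psi[j]=1 and phi[i]=1 for all i in [0,j).
Scan from step 0:
  step 0: phi=1, psi=0 -> continue
  step 1: psi=1 and phi held for [0,1) -> witness found
Witness step = 1

1


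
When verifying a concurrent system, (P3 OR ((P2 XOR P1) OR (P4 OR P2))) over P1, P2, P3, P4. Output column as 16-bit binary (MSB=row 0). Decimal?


Formula: (P3 OR ((P2 XOR P1) OR (P4 OR P2))) over P1, P2, P3, P4 (16 rows)
Evaluate each row (bits = P1,P2,P3,P4, MSB first):
  row 0 [0000]: (0 OR ((0 XOR 0) OR (0 OR 0))) -> 0
  row 1 [0001]: (0 OR ((0 XOR 0) OR (1 OR 0))) -> 1
  row 2 [0010]: (1 OR ((0 XOR 0) OR (0 OR 0))) -> 1
  row 3 [0011]: (1 OR ((0 XOR 0) OR (1 OR 0))) -> 1
  row 4 [0100]: (0 OR ((1 XOR 0) OR (0 OR 1))) -> 1
  row 5 [0101]: (0 OR ((1 XOR 0) OR (1 OR 1))) -> 1
  row 6 [0110]: (1 OR ((1 XOR 0) OR (0 OR 1))) -> 1
  row 7 [0111]: (1 OR ((1 XOR 0) OR (1 OR 1))) -> 1
  row 8 [1000]: (0 OR ((0 XOR 1) OR (0 OR 0))) -> 1
  row 9 [1001]: (0 OR ((0 XOR 1) OR (1 OR 0))) -> 1
  row 10 [1010]: (1 OR ((0 XOR 1) OR (0 OR 0))) -> 1
  row 11 [1011]: (1 OR ((0 XOR 1) OR (1 OR 0))) -> 1
  row 12 [1100]: (0 OR ((1 XOR 1) OR (0 OR 1))) -> 1
  row 13 [1101]: (0 OR ((1 XOR 1) OR (1 OR 1))) -> 1
  row 14 [1110]: (1 OR ((1 XOR 1) OR (0 OR 1))) -> 1
  row 15 [1111]: (1 OR ((1 XOR 1) OR (1 OR 1))) -> 1
Full result column, 4 rows per line (P1,P2 fixed per line; P3,P4 runs 00..11 left to right):
  rows 0-3 [P1,P2=00]: 0111  = hex 7
  rows 4-7 [P1,P2=01]: 1111  = hex F
  rows 8-11 [P1,P2=10]: 1111  = hex F
  rows 12-15 [P1,P2=11]: 1111  = hex F
Output column (row 0 .. row 15) = 0111111111111111
Output column grouped in 4s = 0111 1111 1111 1111 = 0x7FFF
Convert to decimal digit by digit (value = value*16 + digit):
  7 -> 7
  7*16 + 15 (F) = 127
  127*16 + 15 (F) = 2047
  2047*16 + 15 (F) = 32767
Decimal = 32767

32767


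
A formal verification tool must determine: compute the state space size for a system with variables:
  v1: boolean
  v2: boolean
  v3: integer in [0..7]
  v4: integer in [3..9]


State space = product of domain sizes of all variables.
Domain sizes:
  v1 (boolean): 2
  v2 (boolean): 2
  v3 (integer in [0..7]): 8
  v4 (integer in [3..9]): 7
Product = 2 * 2 * 8 * 7 = 224

224


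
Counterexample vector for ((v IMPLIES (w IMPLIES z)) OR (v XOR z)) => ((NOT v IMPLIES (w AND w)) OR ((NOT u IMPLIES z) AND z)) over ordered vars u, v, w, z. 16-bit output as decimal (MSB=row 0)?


F1 = ((v IMPLIES (w IMPLIES z)) OR (v XOR z))
F2 = ((NOT v IMPLIES (w AND w)) OR ((NOT u IMPLIES z) AND z))
Counterexample to F1=>F2 is where F1=1 and F2=0.
Evaluate each row (bits = u,v,w,z, MSB first):
  row 0 [0000]: F1=1 F2=0 -> F1&~F2 -> 1
  row 1 [0001]: F1=1 F2=1 -> F1&~F2 -> 0
  row 2 [0010]: F1=1 F2=1 -> F1&~F2 -> 0
  row 3 [0011]: F1=1 F2=1 -> F1&~F2 -> 0
  row 4 [0100]: F1=1 F2=1 -> F1&~F2 -> 0
  row 5 [0101]: F1=1 F2=1 -> F1&~F2 -> 0
  row 6 [0110]: F1=1 F2=1 -> F1&~F2 -> 0
  row 7 [0111]: F1=1 F2=1 -> F1&~F2 -> 0
  row 8 [1000]: F1=1 F2=0 -> F1&~F2 -> 1
  row 9 [1001]: F1=1 F2=1 -> F1&~F2 -> 0
  row 10 [1010]: F1=1 F2=1 -> F1&~F2 -> 0
  row 11 [1011]: F1=1 F2=1 -> F1&~F2 -> 0
  row 12 [1100]: F1=1 F2=1 -> F1&~F2 -> 0
  row 13 [1101]: F1=1 F2=1 -> F1&~F2 -> 0
  row 14 [1110]: F1=1 F2=1 -> F1&~F2 -> 0
  row 15 [1111]: F1=1 F2=1 -> F1&~F2 -> 0
Full result column, 4 rows per line (u,v fixed per line; w,z runs 00..11 left to right):
  rows 0-3 [u,v=00]: 1000  = hex 8
  rows 4-7 [u,v=01]: 0000  = hex 0
  rows 8-11 [u,v=10]: 1000  = hex 8
  rows 12-15 [u,v=11]: 0000  = hex 0
Counterexample vector (row 0 .. row 15) = 1000000010000000
Output column grouped in 4s = 1000 0000 1000 0000 = 0x8080
Convert to decimal digit by digit (value = value*16 + digit):
  8 -> 8
  8*16 + 0 = 128
  128*16 + 8 = 2056
  2056*16 + 0 = 32896
Decimal = 32896

32896


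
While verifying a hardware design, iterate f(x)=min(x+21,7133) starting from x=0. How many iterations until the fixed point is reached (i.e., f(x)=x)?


Step 1: x=0, cap=7133, increment=21
Step 2: x grows by 21 each step until capped at 7133; fixed point is x=7133
Step 3: iterations = ceil(7133/21) = 340

340


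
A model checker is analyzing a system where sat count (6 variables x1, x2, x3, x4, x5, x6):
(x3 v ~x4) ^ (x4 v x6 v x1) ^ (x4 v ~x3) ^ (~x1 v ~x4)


CNF with 4 clauses over 6 vars (64 assignments).
An assignment satisfies CNF iff every clause has >=1 true literal.
Check each row (bits = x1,x2,x3,x4,x5,x6; clause T/F shown):
  row 0 [000000]: clauses=TFTT -> 0
  row 1 [000001]: clauses=TTTT -> 1
  row 2 [000010]: clauses=TFTT -> 0
  row 3 [000011]: clauses=TTTT -> 1
  row 4 [000100]: clauses=FTTT -> 0
  (every remaining row is evaluated the same way; all 64 results are listed next)
Full result column, 8 rows per line (x1,x2,x3 fixed per line; x4,x5,x6 runs 000..111 left to right):
  rows 0-7 [x1,x2,x3=000]: 01010000  (ones: 2)
  rows 8-15 [x1,x2,x3=001]: 00001111  (ones: 4)
  rows 16-23 [x1,x2,x3=010]: 01010000  (ones: 2)
  rows 24-31 [x1,x2,x3=011]: 00001111  (ones: 4)
  rows 32-39 [x1,x2,x3=100]: 11110000  (ones: 4)
  rows 40-47 [x1,x2,x3=101]: 00000000  (ones: 0)
  rows 48-55 [x1,x2,x3=110]: 11110000  (ones: 4)
  rows 56-63 [x1,x2,x3=111]: 00000000  (ones: 0)
Satisfying assignments = 2+4+2+4+4+0+4+0 = 20

20


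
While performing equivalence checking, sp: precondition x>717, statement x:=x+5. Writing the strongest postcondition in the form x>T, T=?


Formula: sp(P, x:=E) = exists old_x. (x = E[old_x/x]) AND P[old_x/x] (old_x is the value of x before the assignment; eliminate old_x by solving x = E[old_x/x] for old_x)
Step 1: Precondition P: x>717, i.e. old_x > 717
Step 2: Assignment gives x = old_x + 5, so old_x = x - 5
Step 3: Substitute into P: x - 5 > 717
Step 4: Simplify: x > 717+5 = 722

722


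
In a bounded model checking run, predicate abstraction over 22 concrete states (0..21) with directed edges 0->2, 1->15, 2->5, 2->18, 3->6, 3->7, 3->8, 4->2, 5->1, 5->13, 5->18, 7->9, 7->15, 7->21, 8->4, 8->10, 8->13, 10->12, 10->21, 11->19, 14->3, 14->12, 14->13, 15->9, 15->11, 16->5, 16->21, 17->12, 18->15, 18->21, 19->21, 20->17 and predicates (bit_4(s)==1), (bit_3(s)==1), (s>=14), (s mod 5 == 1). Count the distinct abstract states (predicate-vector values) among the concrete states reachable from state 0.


BFS from 0:
Concrete reachable: {0, 1, 2, 5, 9, 11, 13, 15, 18, 19, 21}
Abstract via predicates (bit_4(s)==1), (bit_3(s)==1), (s>=14), (s mod 5 == 1):
  (0,0,0,0) <- {0, 2, 5}
  (0,0,0,1) <- {1}
  (0,1,0,0) <- {9, 13}
  (0,1,0,1) <- {11}
  (0,1,1,0) <- {15}
  (1,0,1,0) <- {18, 19}
  (1,0,1,1) <- {21}
Distinct abstract states = 7

7


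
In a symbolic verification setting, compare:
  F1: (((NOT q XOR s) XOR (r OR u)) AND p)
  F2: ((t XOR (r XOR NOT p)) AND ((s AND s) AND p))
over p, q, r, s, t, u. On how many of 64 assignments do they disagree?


F1 = (((NOT q XOR s) XOR (r OR u)) AND p)
F2 = ((t XOR (r XOR NOT p)) AND ((s AND s) AND p))
Evaluate both on each of 64 rows (bits = p,q,r,s,t,u):
  row 0 [000000]: F1=0 F2=0 -> 0
  row 1 [000001]: F1=0 F2=0 -> 0
  row 2 [000010]: F1=0 F2=0 -> 0
  row 3 [000011]: F1=0 F2=0 -> 0
  row 4 [000100]: F1=0 F2=0 -> 0
  (every remaining row is evaluated the same way; all 64 results are listed next)
Full result column, 8 rows per line (p,q,r fixed per line; s,t,u runs 000..111 left to right):
  rows 0-7 [p,q,r=000]: 00000000  (ones: 0)
  rows 8-15 [p,q,r=001]: 00000000  (ones: 0)
  rows 16-23 [p,q,r=010]: 00000000  (ones: 0)
  rows 24-31 [p,q,r=011]: 00000000  (ones: 0)
  rows 32-39 [p,q,r=100]: 10100110  (ones: 4)
  rows 40-47 [p,q,r=101]: 00000011  (ones: 2)
  rows 48-55 [p,q,r=110]: 01011001  (ones: 4)
  rows 56-63 [p,q,r=111]: 11111100  (ones: 6)
Disagreements = 0+0+0+0+4+2+4+6 = 16

16


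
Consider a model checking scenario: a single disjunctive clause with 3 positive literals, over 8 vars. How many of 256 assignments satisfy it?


Step 1: Total=2^8=256
Step 2: Unsat when all 3 false: 2^5=32
Step 3: Sat=256-32=224

224


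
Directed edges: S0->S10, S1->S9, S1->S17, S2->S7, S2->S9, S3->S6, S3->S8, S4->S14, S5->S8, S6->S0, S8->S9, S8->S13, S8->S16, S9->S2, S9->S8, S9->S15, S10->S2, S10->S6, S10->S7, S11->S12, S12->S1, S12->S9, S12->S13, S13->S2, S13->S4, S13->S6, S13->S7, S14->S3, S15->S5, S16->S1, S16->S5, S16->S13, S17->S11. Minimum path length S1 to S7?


BFS layer-by-layer from S1:
  dist 0: {S1}
  dist 1: {S9, S17}
  dist 2: {S2, S8, S11, S15}
  dist 3: {S5, S7, S12, S13, S16}
  -> S7 reached at distance 3
Shortest path length = 3

3


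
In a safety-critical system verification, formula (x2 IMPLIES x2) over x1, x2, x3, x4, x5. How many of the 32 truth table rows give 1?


Formula: (x2 IMPLIES x2) over 5 vars (32 rows)
Evaluate each row (x1, x2, x3, x4, x5 as bits, MSB first):
  row 0 [00000]: (0 IMPLIES 0) -> 1
  row 1 [00001]: (0 IMPLIES 0) -> 1
  row 2 [00010]: (0 IMPLIES 0) -> 1
  row 3 [00011]: (0 IMPLIES 0) -> 1
  row 4 [00100]: (0 IMPLIES 0) -> 1
  row 5 [00101]: (0 IMPLIES 0) -> 1
  row 6 [00110]: (0 IMPLIES 0) -> 1
  row 7 [00111]: (0 IMPLIES 0) -> 1
  row 8 [01000]: (1 IMPLIES 1) -> 1
  row 9 [01001]: (1 IMPLIES 1) -> 1
  row 10 [01010]: (1 IMPLIES 1) -> 1
  row 11 [01011]: (1 IMPLIES 1) -> 1
  row 12 [01100]: (1 IMPLIES 1) -> 1
  row 13 [01101]: (1 IMPLIES 1) -> 1
  row 14 [01110]: (1 IMPLIES 1) -> 1
  row 15 [01111]: (1 IMPLIES 1) -> 1
  row 16 [10000]: (0 IMPLIES 0) -> 1
  row 17 [10001]: (0 IMPLIES 0) -> 1
  row 18 [10010]: (0 IMPLIES 0) -> 1
  row 19 [10011]: (0 IMPLIES 0) -> 1
  row 20 [10100]: (0 IMPLIES 0) -> 1
  row 21 [10101]: (0 IMPLIES 0) -> 1
  row 22 [10110]: (0 IMPLIES 0) -> 1
  row 23 [10111]: (0 IMPLIES 0) -> 1
  row 24 [11000]: (1 IMPLIES 1) -> 1
  row 25 [11001]: (1 IMPLIES 1) -> 1
  row 26 [11010]: (1 IMPLIES 1) -> 1
  row 27 [11011]: (1 IMPLIES 1) -> 1
  row 28 [11100]: (1 IMPLIES 1) -> 1
  row 29 [11101]: (1 IMPLIES 1) -> 1
  row 30 [11110]: (1 IMPLIES 1) -> 1
  row 31 [11111]: (1 IMPLIES 1) -> 1
Full result column, 8 rows per line (x1,x2 fixed per line; x3,x4,x5 runs 000..111 left to right):
  rows 0-7 [x1,x2=00]: 11111111  (ones: 8)
  rows 8-15 [x1,x2=01]: 11111111  (ones: 8)
  rows 16-23 [x1,x2=10]: 11111111  (ones: 8)
  rows 24-31 [x1,x2=11]: 11111111  (ones: 8)
Count of 1-rows = 8+8+8+8 = 32

32


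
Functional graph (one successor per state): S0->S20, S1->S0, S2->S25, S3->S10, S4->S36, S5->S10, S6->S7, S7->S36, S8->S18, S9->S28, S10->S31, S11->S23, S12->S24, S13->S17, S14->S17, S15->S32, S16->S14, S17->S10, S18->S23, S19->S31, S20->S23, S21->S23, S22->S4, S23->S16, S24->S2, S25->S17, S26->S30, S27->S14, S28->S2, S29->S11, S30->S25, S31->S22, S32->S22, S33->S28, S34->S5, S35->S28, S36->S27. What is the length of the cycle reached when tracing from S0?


Trace from S0 until a state repeats:
  S0 -> S20 -> S23 -> S16 -> S14 -> S17 -> S10 -> S31 -> S22 -> S4 -> S36 -> S27 -> S14
S14 first seen at step 4, revisited at step 12.
Cycle length = 12 - 4 = 8

8


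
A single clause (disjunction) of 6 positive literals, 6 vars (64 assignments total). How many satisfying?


Step 1: Total=2^6=64
Step 2: Unsat when all 6 false: 2^0=1
Step 3: Sat=64-1=63

63


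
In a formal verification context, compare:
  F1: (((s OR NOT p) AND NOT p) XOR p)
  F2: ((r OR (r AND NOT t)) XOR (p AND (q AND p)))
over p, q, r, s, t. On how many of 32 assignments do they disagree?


F1 = (((s OR NOT p) AND NOT p) XOR p)
F2 = ((r OR (r AND NOT t)) XOR (p AND (q AND p)))
Evaluate both on each of 32 rows (bits = p,q,r,s,t):
  row 0 [00000]: F1=1 F2=0 (differ) -> 1
  row 1 [00001]: F1=1 F2=0 (differ) -> 1
  row 2 [00010]: F1=1 F2=0 (differ) -> 1
  row 3 [00011]: F1=1 F2=0 (differ) -> 1
  row 4 [00100]: F1=1 F2=1 -> 0
  row 5 [00101]: F1=1 F2=1 -> 0
  row 6 [00110]: F1=1 F2=1 -> 0
  row 7 [00111]: F1=1 F2=1 -> 0
  row 8 [01000]: F1=1 F2=0 (differ) -> 1
  row 9 [01001]: F1=1 F2=0 (differ) -> 1
  row 10 [01010]: F1=1 F2=0 (differ) -> 1
  row 11 [01011]: F1=1 F2=0 (differ) -> 1
  row 12 [01100]: F1=1 F2=1 -> 0
  row 13 [01101]: F1=1 F2=1 -> 0
  row 14 [01110]: F1=1 F2=1 -> 0
  row 15 [01111]: F1=1 F2=1 -> 0
  row 16 [10000]: F1=1 F2=0 (differ) -> 1
  row 17 [10001]: F1=1 F2=0 (differ) -> 1
  row 18 [10010]: F1=1 F2=0 (differ) -> 1
  row 19 [10011]: F1=1 F2=0 (differ) -> 1
  row 20 [10100]: F1=1 F2=1 -> 0
  row 21 [10101]: F1=1 F2=1 -> 0
  row 22 [10110]: F1=1 F2=1 -> 0
  row 23 [10111]: F1=1 F2=1 -> 0
  row 24 [11000]: F1=1 F2=1 -> 0
  row 25 [11001]: F1=1 F2=1 -> 0
  row 26 [11010]: F1=1 F2=1 -> 0
  row 27 [11011]: F1=1 F2=1 -> 0
  row 28 [11100]: F1=1 F2=0 (differ) -> 1
  row 29 [11101]: F1=1 F2=0 (differ) -> 1
  row 30 [11110]: F1=1 F2=0 (differ) -> 1
  row 31 [11111]: F1=1 F2=0 (differ) -> 1
Full result column, 8 rows per line (p,q fixed per line; r,s,t runs 000..111 left to right):
  rows 0-7 [p,q=00]: 11110000  (ones: 4)
  rows 8-15 [p,q=01]: 11110000  (ones: 4)
  rows 16-23 [p,q=10]: 11110000  (ones: 4)
  rows 24-31 [p,q=11]: 00001111  (ones: 4)
Disagreements = 4+4+4+4 = 16

16


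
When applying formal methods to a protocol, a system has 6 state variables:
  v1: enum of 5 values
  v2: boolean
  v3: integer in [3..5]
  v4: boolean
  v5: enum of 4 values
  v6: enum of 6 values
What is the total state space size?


State space = product of domain sizes of all variables.
Domain sizes:
  v1 (enum of 5 values): 5
  v2 (boolean): 2
  v3 (integer in [3..5]): 3
  v4 (boolean): 2
  v5 (enum of 4 values): 4
  v6 (enum of 6 values): 6
Product = 5 * 2 * 3 * 2 * 4 * 6 = 1440

1440


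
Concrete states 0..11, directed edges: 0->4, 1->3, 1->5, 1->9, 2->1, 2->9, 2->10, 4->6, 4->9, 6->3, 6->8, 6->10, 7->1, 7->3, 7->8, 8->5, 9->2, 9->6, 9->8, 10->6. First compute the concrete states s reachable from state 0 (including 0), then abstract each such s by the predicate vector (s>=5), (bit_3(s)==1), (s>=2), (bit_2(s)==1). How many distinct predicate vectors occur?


BFS from 0:
Concrete reachable: {0, 1, 2, 3, 4, 5, 6, 8, 9, 10}
Abstract via predicates (s>=5), (bit_3(s)==1), (s>=2), (bit_2(s)==1):
  (0,0,0,0) <- {0, 1}
  (0,0,1,0) <- {2, 3}
  (0,0,1,1) <- {4}
  (1,0,1,1) <- {5, 6}
  (1,1,1,0) <- {8, 9, 10}
Distinct abstract states = 5

5


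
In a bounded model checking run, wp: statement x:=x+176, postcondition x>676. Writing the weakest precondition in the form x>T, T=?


Formula: wp(x:=E, P) = P[E/x] (substitute E for x in postcondition)
Step 1: Postcondition: x>676
Step 2: Substitute x+176 for x: x+176>676
Step 3: Solve for x: x > 676-176 = 500

500


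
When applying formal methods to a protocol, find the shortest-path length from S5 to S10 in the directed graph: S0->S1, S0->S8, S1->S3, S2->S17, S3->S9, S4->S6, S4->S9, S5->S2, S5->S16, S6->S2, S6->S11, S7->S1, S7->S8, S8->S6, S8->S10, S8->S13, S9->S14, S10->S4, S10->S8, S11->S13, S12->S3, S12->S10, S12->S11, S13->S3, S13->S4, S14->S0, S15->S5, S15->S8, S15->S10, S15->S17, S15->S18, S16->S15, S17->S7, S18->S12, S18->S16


BFS layer-by-layer from S5:
  dist 0: {S5}
  dist 1: {S2, S16}
  dist 2: {S15, S17}
  dist 3: {S7, S8, S10, S18}
  -> S10 reached at distance 3
Shortest path length = 3

3


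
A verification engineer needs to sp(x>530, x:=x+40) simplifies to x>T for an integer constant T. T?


Formula: sp(P, x:=E) = exists old_x. (x = E[old_x/x]) AND P[old_x/x] (old_x is the value of x before the assignment; eliminate old_x by solving x = E[old_x/x] for old_x)
Step 1: Precondition P: x>530, i.e. old_x > 530
Step 2: Assignment gives x = old_x + 40, so old_x = x - 40
Step 3: Substitute into P: x - 40 > 530
Step 4: Simplify: x > 530+40 = 570

570


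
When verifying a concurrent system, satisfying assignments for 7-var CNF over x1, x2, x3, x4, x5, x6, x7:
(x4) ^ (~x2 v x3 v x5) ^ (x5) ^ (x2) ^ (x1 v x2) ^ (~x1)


CNF with 6 clauses over 7 vars (128 assignments).
An assignment satisfies CNF iff every clause has >=1 true literal.
Check each row (bits = x1,x2,x3,x4,x5,x6,x7; clause T/F shown):
  row 0 [0000000]: clauses=FTFFFT -> 0
  row 1 [0000001]: clauses=FTFFFT -> 0
  row 2 [0000010]: clauses=FTFFFT -> 0
  row 3 [0000011]: clauses=FTFFFT -> 0
  row 4 [0000100]: clauses=FTTFFT -> 0
  (every remaining row is evaluated the same way; all 128 results are listed next)
Full result column, 8 rows per line (x1,x2,x3,x4 fixed per line; x5,x6,x7 runs 000..111 left to right):
  rows 0-7 [x1,x2,x3,x4=0000]: 00000000  (ones: 0)
  rows 8-15 [x1,x2,x3,x4=0001]: 00000000  (ones: 0)
  rows 16-23 [x1,x2,x3,x4=0010]: 00000000  (ones: 0)
  rows 24-31 [x1,x2,x3,x4=0011]: 00000000  (ones: 0)
  rows 32-39 [x1,x2,x3,x4=0100]: 00000000  (ones: 0)
  rows 40-47 [x1,x2,x3,x4=0101]: 00001111  (ones: 4)
  rows 48-55 [x1,x2,x3,x4=0110]: 00000000  (ones: 0)
  rows 56-63 [x1,x2,x3,x4=0111]: 00001111  (ones: 4)
  rows 64-71 [x1,x2,x3,x4=1000]: 00000000  (ones: 0)
  rows 72-79 [x1,x2,x3,x4=1001]: 00000000  (ones: 0)
  rows 80-87 [x1,x2,x3,x4=1010]: 00000000  (ones: 0)
  rows 88-95 [x1,x2,x3,x4=1011]: 00000000  (ones: 0)
  rows 96-103 [x1,x2,x3,x4=1100]: 00000000  (ones: 0)
  rows 104-111 [x1,x2,x3,x4=1101]: 00000000  (ones: 0)
  rows 112-119 [x1,x2,x3,x4=1110]: 00000000  (ones: 0)
  rows 120-127 [x1,x2,x3,x4=1111]: 00000000  (ones: 0)
Satisfying assignments = 0+0+0+0+0+4+0+4+0+0+0+0+0+0+0+0 = 8

8


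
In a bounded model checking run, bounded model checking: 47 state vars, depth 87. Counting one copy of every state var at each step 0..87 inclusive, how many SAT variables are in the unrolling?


BMC unrolls to depth k, creating one copy of each state var for steps 0..k.
Step count = 87 + 1 = 88 (steps 0 through 87)
Vars per step = 47
Total = 47 * 88 = 4136

4136


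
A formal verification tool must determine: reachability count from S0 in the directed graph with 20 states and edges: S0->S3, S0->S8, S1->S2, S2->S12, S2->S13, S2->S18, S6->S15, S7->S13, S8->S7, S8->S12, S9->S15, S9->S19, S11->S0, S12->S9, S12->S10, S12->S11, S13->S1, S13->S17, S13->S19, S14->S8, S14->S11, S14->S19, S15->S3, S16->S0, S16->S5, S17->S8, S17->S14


BFS from S0:
  layer 0: {S0}
  layer 1: {S3, S8}
  layer 2: {S7, S12}
  layer 3: {S9, S10, S11, S13}
  layer 4: {S1, S15, S17, S19}
  layer 5: {S2, S14}
  layer 6: {S18}
Reachable set: {S0, S1, S2, S3, S7, S8, S9, S10, S11, S12, S13, S14, S15, S17, S18, S19}
Count = 16

16


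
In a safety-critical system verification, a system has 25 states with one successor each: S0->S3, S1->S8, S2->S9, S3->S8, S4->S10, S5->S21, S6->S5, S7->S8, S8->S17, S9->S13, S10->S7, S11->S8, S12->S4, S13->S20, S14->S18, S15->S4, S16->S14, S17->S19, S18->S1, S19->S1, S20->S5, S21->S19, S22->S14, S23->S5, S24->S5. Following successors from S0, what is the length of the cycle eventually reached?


Trace from S0 until a state repeats:
  S0 -> S3 -> S8 -> S17 -> S19 -> S1 -> S8
S8 first seen at step 2, revisited at step 6.
Cycle length = 6 - 2 = 4

4


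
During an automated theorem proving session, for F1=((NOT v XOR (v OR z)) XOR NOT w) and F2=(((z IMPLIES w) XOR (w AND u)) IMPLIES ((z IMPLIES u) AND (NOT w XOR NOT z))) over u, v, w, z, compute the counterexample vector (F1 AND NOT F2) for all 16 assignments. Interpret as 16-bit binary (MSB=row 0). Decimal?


F1 = ((NOT v XOR (v OR z)) XOR NOT w)
F2 = (((z IMPLIES w) XOR (w AND u)) IMPLIES ((z IMPLIES u) AND (NOT w XOR NOT z)))
Counterexample to F1=>F2 is where F1=1 and F2=0.
Evaluate each row (bits = u,v,w,z, MSB first):
  row 0 [0000]: F1=0 F2=0 -> F1&~F2 -> 0
  row 1 [0001]: F1=1 F2=1 -> F1&~F2 -> 0
  row 2 [0010]: F1=1 F2=1 -> F1&~F2 -> 0
  row 3 [0011]: F1=0 F2=0 -> F1&~F2 -> 0
  row 4 [0100]: F1=0 F2=0 -> F1&~F2 -> 0
  row 5 [0101]: F1=0 F2=1 -> F1&~F2 -> 0
  row 6 [0110]: F1=1 F2=1 -> F1&~F2 -> 0
  row 7 [0111]: F1=1 F2=0 -> F1&~F2 -> 1
  row 8 [1000]: F1=0 F2=0 -> F1&~F2 -> 0
  row 9 [1001]: F1=1 F2=1 -> F1&~F2 -> 0
  row 10 [1010]: F1=1 F2=1 -> F1&~F2 -> 0
  row 11 [1011]: F1=0 F2=1 -> F1&~F2 -> 0
  row 12 [1100]: F1=0 F2=0 -> F1&~F2 -> 0
  row 13 [1101]: F1=0 F2=1 -> F1&~F2 -> 0
  row 14 [1110]: F1=1 F2=1 -> F1&~F2 -> 0
  row 15 [1111]: F1=1 F2=1 -> F1&~F2 -> 0
Full result column, 4 rows per line (u,v fixed per line; w,z runs 00..11 left to right):
  rows 0-3 [u,v=00]: 0000  = hex 0
  rows 4-7 [u,v=01]: 0001  = hex 1
  rows 8-11 [u,v=10]: 0000  = hex 0
  rows 12-15 [u,v=11]: 0000  = hex 0
Counterexample vector (row 0 .. row 15) = 0000000100000000
Output column grouped in 4s = 0000 0001 0000 0000 = 0x0100
Convert to decimal digit by digit (value = value*16 + digit):
  0 -> 0
  0*16 + 1 = 1
  1*16 + 0 = 16
  16*16 + 0 = 256
Decimal = 256

256


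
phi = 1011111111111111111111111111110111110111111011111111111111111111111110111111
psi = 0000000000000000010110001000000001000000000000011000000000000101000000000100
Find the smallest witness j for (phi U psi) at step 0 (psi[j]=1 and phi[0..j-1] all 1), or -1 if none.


(phi U psi) at 0: need smallest j with psi[j]=1 and phi[i]=1 for all i in [0,j).
Scan from step 0:
  step 0: phi=1, psi=0 -> continue
  step 1: phi=0 -> phi-prefix broken from here
  step 17: psi=1 but phi already failed -> not a witness
  step 19: psi=1 but phi already failed -> not a witness
  step 20: psi=1 but phi already failed -> not a witness
  step 24: psi=1 but phi already failed -> not a witness
  step 33: psi=1 but phi already failed -> not a witness
  step 47: psi=1 but phi already failed -> not a witness
  step 48: psi=1 but phi already failed -> not a witness
  step 61: psi=1 but phi already failed -> not a witness
  step 63: psi=1 but phi already failed -> not a witness
  step 73: psi=1 but phi already failed -> not a witness
  end of trace: no witness -> -1
Witness step = -1

-1


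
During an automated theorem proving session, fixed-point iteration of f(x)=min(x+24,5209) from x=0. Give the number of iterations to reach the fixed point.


Step 1: x=0, cap=5209, increment=24
Step 2: x grows by 24 each step until capped at 5209; fixed point is x=5209
Step 3: iterations = ceil(5209/24) = 218

218


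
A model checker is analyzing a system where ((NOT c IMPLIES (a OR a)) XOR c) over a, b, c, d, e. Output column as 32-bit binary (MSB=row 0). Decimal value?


Formula: ((NOT c IMPLIES (a OR a)) XOR c) over a, b, c, d, e (32 rows)
Evaluate each row (bits = a,b,c,d,e, MSB first):
  row 0 [00000]: ((NOT 0 IMPLIES (0 OR 0)) XOR 0) -> 0
  row 1 [00001]: ((NOT 0 IMPLIES (0 OR 0)) XOR 0) -> 0
  row 2 [00010]: ((NOT 0 IMPLIES (0 OR 0)) XOR 0) -> 0
  row 3 [00011]: ((NOT 0 IMPLIES (0 OR 0)) XOR 0) -> 0
  row 4 [00100]: ((NOT 1 IMPLIES (0 OR 0)) XOR 1) -> 0
  row 5 [00101]: ((NOT 1 IMPLIES (0 OR 0)) XOR 1) -> 0
  row 6 [00110]: ((NOT 1 IMPLIES (0 OR 0)) XOR 1) -> 0
  row 7 [00111]: ((NOT 1 IMPLIES (0 OR 0)) XOR 1) -> 0
  row 8 [01000]: ((NOT 0 IMPLIES (0 OR 0)) XOR 0) -> 0
  row 9 [01001]: ((NOT 0 IMPLIES (0 OR 0)) XOR 0) -> 0
  row 10 [01010]: ((NOT 0 IMPLIES (0 OR 0)) XOR 0) -> 0
  row 11 [01011]: ((NOT 0 IMPLIES (0 OR 0)) XOR 0) -> 0
  row 12 [01100]: ((NOT 1 IMPLIES (0 OR 0)) XOR 1) -> 0
  row 13 [01101]: ((NOT 1 IMPLIES (0 OR 0)) XOR 1) -> 0
  row 14 [01110]: ((NOT 1 IMPLIES (0 OR 0)) XOR 1) -> 0
  row 15 [01111]: ((NOT 1 IMPLIES (0 OR 0)) XOR 1) -> 0
  row 16 [10000]: ((NOT 0 IMPLIES (1 OR 1)) XOR 0) -> 1
  row 17 [10001]: ((NOT 0 IMPLIES (1 OR 1)) XOR 0) -> 1
  row 18 [10010]: ((NOT 0 IMPLIES (1 OR 1)) XOR 0) -> 1
  row 19 [10011]: ((NOT 0 IMPLIES (1 OR 1)) XOR 0) -> 1
  row 20 [10100]: ((NOT 1 IMPLIES (1 OR 1)) XOR 1) -> 0
  row 21 [10101]: ((NOT 1 IMPLIES (1 OR 1)) XOR 1) -> 0
  row 22 [10110]: ((NOT 1 IMPLIES (1 OR 1)) XOR 1) -> 0
  row 23 [10111]: ((NOT 1 IMPLIES (1 OR 1)) XOR 1) -> 0
  row 24 [11000]: ((NOT 0 IMPLIES (1 OR 1)) XOR 0) -> 1
  row 25 [11001]: ((NOT 0 IMPLIES (1 OR 1)) XOR 0) -> 1
  row 26 [11010]: ((NOT 0 IMPLIES (1 OR 1)) XOR 0) -> 1
  row 27 [11011]: ((NOT 0 IMPLIES (1 OR 1)) XOR 0) -> 1
  row 28 [11100]: ((NOT 1 IMPLIES (1 OR 1)) XOR 1) -> 0
  row 29 [11101]: ((NOT 1 IMPLIES (1 OR 1)) XOR 1) -> 0
  row 30 [11110]: ((NOT 1 IMPLIES (1 OR 1)) XOR 1) -> 0
  row 31 [11111]: ((NOT 1 IMPLIES (1 OR 1)) XOR 1) -> 0
Full result column, 4 rows per line (a,b,c fixed per line; d,e runs 00..11 left to right):
  rows 0-3 [a,b,c=000]: 0000  = hex 0
  rows 4-7 [a,b,c=001]: 0000  = hex 0
  rows 8-11 [a,b,c=010]: 0000  = hex 0
  rows 12-15 [a,b,c=011]: 0000  = hex 0
  rows 16-19 [a,b,c=100]: 1111  = hex F
  rows 20-23 [a,b,c=101]: 0000  = hex 0
  rows 24-27 [a,b,c=110]: 1111  = hex F
  rows 28-31 [a,b,c=111]: 0000  = hex 0
Output column (row 0 .. row 31) = 00000000000000001111000011110000
Output column grouped in 4s = 0000 0000 0000 0000 1111 0000 1111 0000 = 0x0000F0F0
Convert to decimal digit by digit (value = value*16 + digit):
  0 -> 0
  0*16 + 0 = 0
  0*16 + 0 = 0
  0*16 + 0 = 0
  0*16 + 15 (F) = 15
  15*16 + 0 = 240
  240*16 + 15 (F) = 3855
  3855*16 + 0 = 61680
Decimal = 61680

61680


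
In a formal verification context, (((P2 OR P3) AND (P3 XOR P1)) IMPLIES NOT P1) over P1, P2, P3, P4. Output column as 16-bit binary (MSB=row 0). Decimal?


Formula: (((P2 OR P3) AND (P3 XOR P1)) IMPLIES NOT P1) over P1, P2, P3, P4 (16 rows)
Evaluate each row (bits = P1,P2,P3,P4, MSB first):
  row 0 [0000]: (((0 OR 0) AND (0 XOR 0)) IMPLIES NOT 0) -> 1
  row 1 [0001]: (((0 OR 0) AND (0 XOR 0)) IMPLIES NOT 0) -> 1
  row 2 [0010]: (((0 OR 1) AND (1 XOR 0)) IMPLIES NOT 0) -> 1
  row 3 [0011]: (((0 OR 1) AND (1 XOR 0)) IMPLIES NOT 0) -> 1
  row 4 [0100]: (((1 OR 0) AND (0 XOR 0)) IMPLIES NOT 0) -> 1
  row 5 [0101]: (((1 OR 0) AND (0 XOR 0)) IMPLIES NOT 0) -> 1
  row 6 [0110]: (((1 OR 1) AND (1 XOR 0)) IMPLIES NOT 0) -> 1
  row 7 [0111]: (((1 OR 1) AND (1 XOR 0)) IMPLIES NOT 0) -> 1
  row 8 [1000]: (((0 OR 0) AND (0 XOR 1)) IMPLIES NOT 1) -> 1
  row 9 [1001]: (((0 OR 0) AND (0 XOR 1)) IMPLIES NOT 1) -> 1
  row 10 [1010]: (((0 OR 1) AND (1 XOR 1)) IMPLIES NOT 1) -> 1
  row 11 [1011]: (((0 OR 1) AND (1 XOR 1)) IMPLIES NOT 1) -> 1
  row 12 [1100]: (((1 OR 0) AND (0 XOR 1)) IMPLIES NOT 1) -> 0
  row 13 [1101]: (((1 OR 0) AND (0 XOR 1)) IMPLIES NOT 1) -> 0
  row 14 [1110]: (((1 OR 1) AND (1 XOR 1)) IMPLIES NOT 1) -> 1
  row 15 [1111]: (((1 OR 1) AND (1 XOR 1)) IMPLIES NOT 1) -> 1
Full result column, 4 rows per line (P1,P2 fixed per line; P3,P4 runs 00..11 left to right):
  rows 0-3 [P1,P2=00]: 1111  = hex F
  rows 4-7 [P1,P2=01]: 1111  = hex F
  rows 8-11 [P1,P2=10]: 1111  = hex F
  rows 12-15 [P1,P2=11]: 0011  = hex 3
Output column (row 0 .. row 15) = 1111111111110011
Output column grouped in 4s = 1111 1111 1111 0011 = 0xFFF3
Convert to decimal digit by digit (value = value*16 + digit):
  F -> 15
  15*16 + 15 (F) = 255
  255*16 + 15 (F) = 4095
  4095*16 + 3 = 65523
Decimal = 65523

65523


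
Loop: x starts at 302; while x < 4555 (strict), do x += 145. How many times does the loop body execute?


Step 1: x goes from 302 toward 4555 by 145; the body runs while x<4555, so iterations = ceil((bound-start)/step)
Step 2: Distance=4253
Step 3: ceil(4253/145)=30

30


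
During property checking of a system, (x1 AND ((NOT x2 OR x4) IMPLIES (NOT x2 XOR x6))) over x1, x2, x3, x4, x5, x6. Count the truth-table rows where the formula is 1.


Formula: (x1 AND ((NOT x2 OR x4) IMPLIES (NOT x2 XOR x6))) over 6 vars (64 rows)
Evaluate each row (x1, x2, x3, x4, x5, x6 as bits, MSB first):
  row 0 [000000]: (0 AND ((NOT 0 OR 0) IMPLIES (NOT 0 XOR 0))) -> 0
  row 1 [000001]: (0 AND ((NOT 0 OR 0) IMPLIES (NOT 0 XOR 1))) -> 0
  row 2 [000010]: (0 AND ((NOT 0 OR 0) IMPLIES (NOT 0 XOR 0))) -> 0
  row 3 [000011]: (0 AND ((NOT 0 OR 0) IMPLIES (NOT 0 XOR 1))) -> 0
  row 4 [000100]: (0 AND ((NOT 0 OR 1) IMPLIES (NOT 0 XOR 0))) -> 0
  (every remaining row is evaluated the same way; all 64 results are listed next)
Full result column, 8 rows per line (x1,x2,x3 fixed per line; x4,x5,x6 runs 000..111 left to right):
  rows 0-7 [x1,x2,x3=000]: 00000000  (ones: 0)
  rows 8-15 [x1,x2,x3=001]: 00000000  (ones: 0)
  rows 16-23 [x1,x2,x3=010]: 00000000  (ones: 0)
  rows 24-31 [x1,x2,x3=011]: 00000000  (ones: 0)
  rows 32-39 [x1,x2,x3=100]: 10101010  (ones: 4)
  rows 40-47 [x1,x2,x3=101]: 10101010  (ones: 4)
  rows 48-55 [x1,x2,x3=110]: 11110101  (ones: 6)
  rows 56-63 [x1,x2,x3=111]: 11110101  (ones: 6)
Count of 1-rows = 0+0+0+0+4+4+6+6 = 20

20


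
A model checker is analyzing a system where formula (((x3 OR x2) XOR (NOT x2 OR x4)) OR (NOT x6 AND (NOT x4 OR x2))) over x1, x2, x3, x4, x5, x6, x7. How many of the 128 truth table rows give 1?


Formula: (((x3 OR x2) XOR (NOT x2 OR x4)) OR (NOT x6 AND (NOT x4 OR x2))) over 7 vars (128 rows)
Evaluate each row (x1, x2, x3, x4, x5, x6, x7 as bits, MSB first):
  row 0 [0000000]: (((0 OR 0) XOR (NOT 0 OR 0)) OR (NOT 0 AND (NOT 0 OR 0))) -> 1
  row 1 [0000001]: (((0 OR 0) XOR (NOT 0 OR 0)) OR (NOT 0 AND (NOT 0 OR 0))) -> 1
  row 2 [0000010]: (((0 OR 0) XOR (NOT 0 OR 0)) OR (NOT 1 AND (NOT 0 OR 0))) -> 1
  row 3 [0000011]: (((0 OR 0) XOR (NOT 0 OR 0)) OR (NOT 1 AND (NOT 0 OR 0))) -> 1
  row 4 [0000100]: (((0 OR 0) XOR (NOT 0 OR 0)) OR (NOT 0 AND (NOT 0 OR 0))) -> 1
  (every remaining row is evaluated the same way; all 128 results are listed next)
Full result column, 8 rows per line (x1,x2,x3,x4 fixed per line; x5,x6,x7 runs 000..111 left to right):
  rows 0-7 [x1,x2,x3,x4=0000]: 11111111  (ones: 8)
  rows 8-15 [x1,x2,x3,x4=0001]: 11111111  (ones: 8)
  rows 16-23 [x1,x2,x3,x4=0010]: 11001100  (ones: 4)
  rows 24-31 [x1,x2,x3,x4=0011]: 00000000  (ones: 0)
  rows 32-39 [x1,x2,x3,x4=0100]: 11111111  (ones: 8)
  rows 40-47 [x1,x2,x3,x4=0101]: 11001100  (ones: 4)
  rows 48-55 [x1,x2,x3,x4=0110]: 11111111  (ones: 8)
  rows 56-63 [x1,x2,x3,x4=0111]: 11001100  (ones: 4)
  rows 64-71 [x1,x2,x3,x4=1000]: 11111111  (ones: 8)
  rows 72-79 [x1,x2,x3,x4=1001]: 11111111  (ones: 8)
  rows 80-87 [x1,x2,x3,x4=1010]: 11001100  (ones: 4)
  rows 88-95 [x1,x2,x3,x4=1011]: 00000000  (ones: 0)
  rows 96-103 [x1,x2,x3,x4=1100]: 11111111  (ones: 8)
  rows 104-111 [x1,x2,x3,x4=1101]: 11001100  (ones: 4)
  rows 112-119 [x1,x2,x3,x4=1110]: 11111111  (ones: 8)
  rows 120-127 [x1,x2,x3,x4=1111]: 11001100  (ones: 4)
Count of 1-rows = 8+8+4+0+8+4+8+4+8+8+4+0+8+4+8+4 = 88

88
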